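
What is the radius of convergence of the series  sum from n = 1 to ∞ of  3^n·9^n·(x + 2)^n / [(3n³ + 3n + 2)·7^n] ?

R = 7/27

By the ratio test, |a_{n+1}/a_n| = [(3n³ + 3n + 2)/(3(n+1)³ + 3(n+1) + 2)] · 3·9/7 → 27/7.
The series converges when 27/7 · |x + 2| < 1, giving R = 7/27.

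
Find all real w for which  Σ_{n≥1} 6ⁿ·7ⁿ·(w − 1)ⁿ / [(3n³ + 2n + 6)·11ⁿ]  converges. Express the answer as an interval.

Ratio test: |a_{n+1}/a_n| = [(3n³ + 2n + 6)/(3(n+1)³ + 2(n+1) + 6)] · 6·7/11 → 42/11 as n → ∞.
Convergence for |w − 1| · 42/11 < 1, i.e. |w − 1| < 11/42. So R = 11/42.
When w = 53/42, the terms are on the order of 1/n³, so the series converges absolutely by comparison with the p-series (p = 3 > 1).
Check w = 31/42: the terms are on the order of 1/n³, so the series converges absolutely by comparison with the p-series (p = 3 > 1).

[31/42, 53/42]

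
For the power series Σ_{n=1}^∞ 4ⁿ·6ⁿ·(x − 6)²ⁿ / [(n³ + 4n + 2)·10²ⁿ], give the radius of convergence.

R = 5√6/6

Apply the ratio test: |a_{n+1}| / |a_n| = [(n³ + 4n + 2)/((n+1)³ + 4(n+1) + 2)] · 4·6/100, which tends to 6/25 as n → ∞.
Writing y = (x − 6)², the series in y has radius 25/6, so |x − 6| < √(25/6) and R = 5√6/6.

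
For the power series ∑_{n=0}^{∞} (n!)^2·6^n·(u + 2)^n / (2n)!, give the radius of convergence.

The ratio of consecutive coefficients is (n+1)²/[(2n+1)·(2n+2)] · 6 → 3/2.
Hence the series converges for |u + 2| < 1/(3/2) = 2/3, so the radius of convergence is 2/3.

R = 2/3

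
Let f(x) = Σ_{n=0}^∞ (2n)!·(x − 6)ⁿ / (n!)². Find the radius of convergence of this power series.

Ratio test: |a_{n+1}/a_n| = (2n+1)·(2n+2)/(n+1)² → 4 as n → ∞.
The series converges when 4 · |x − 6| < 1, giving R = 1/4.

R = 1/4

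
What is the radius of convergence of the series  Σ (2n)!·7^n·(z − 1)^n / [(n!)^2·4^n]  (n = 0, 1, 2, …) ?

By the ratio test, |a_{n+1}/a_n| = (2n+1)·(2n+2)/(n+1)² · 7/4 → 7.
Convergence for |z − 1| · 7 < 1, i.e. |z − 1| < 1/7. So R = 1/7.

R = 1/7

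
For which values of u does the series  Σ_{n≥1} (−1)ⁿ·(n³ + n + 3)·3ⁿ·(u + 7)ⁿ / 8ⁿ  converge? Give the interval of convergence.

Apply the ratio test: |a_{n+1}| / |a_n| = [((n+1)³ + (n+1) + 3)/(n³ + n + 3)] · 3/8, which tends to 3/8 as n → ∞.
Thus R = 1/(3/8) = 8/3.
Endpoint u = -13/3: the terms do not tend to 0, so the series diverges.
When u = -29/3, the terms do not tend to 0, so the series diverges.

(-29/3, -13/3)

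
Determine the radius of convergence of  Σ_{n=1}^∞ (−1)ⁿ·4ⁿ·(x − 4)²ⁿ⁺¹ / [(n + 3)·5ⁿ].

Apply the ratio test: |a_{n+1}| / |a_n| = [(n + 3)/((n+1) + 3)] · 4/5, which tends to 4/5 as n → ∞.
Writing y = (x − 4)², the series in y has radius 5/4, so |x − 4| < √(5/4) and R = √5/2.

R = √5/2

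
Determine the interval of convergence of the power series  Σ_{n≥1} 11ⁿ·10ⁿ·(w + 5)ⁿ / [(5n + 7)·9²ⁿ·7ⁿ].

[-1117/110, 17/110)

Ratio test: |a_{n+1}/a_n| = [(5n + 7)/(5(n+1) + 7)] · 11·10/(81·7) → 110/567 as n → ∞.
Convergence for |w + 5| · 110/567 < 1, i.e. |w + 5| < 567/110. So R = 567/110.
When w = 17/110, comparison with the harmonic series Σ 1/n shows the series diverges.
Check w = -1117/110: the terms alternate in sign and decrease monotonically to 0 in absolute value (size ~ c/n), so the alternating series test gives convergence.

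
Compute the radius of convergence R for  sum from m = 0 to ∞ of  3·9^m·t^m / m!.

The ratio of consecutive coefficients is 3/3 · 9 · 1/(m+1) → 0.
Since the limit is 0 < 1 for every t, the series converges on all of ℝ and R = ∞.

R = ∞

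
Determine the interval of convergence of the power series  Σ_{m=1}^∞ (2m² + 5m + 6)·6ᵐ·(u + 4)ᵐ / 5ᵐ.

(-29/6, -19/6)

By the ratio test, |a_{m+1}/a_m| = [(2(m+1)² + 5(m+1) + 6)/(2m² + 5m + 6)] · 6/5 → 6/5.
The series converges when 6/5 · |u + 4| < 1, giving R = 5/6.
When u = -19/6, the terms have absolute value of order m², which does not tend to 0, so the series diverges by the divergence test.
Endpoint u = -29/6: the m-th term does not approach 0; divergence by the term test.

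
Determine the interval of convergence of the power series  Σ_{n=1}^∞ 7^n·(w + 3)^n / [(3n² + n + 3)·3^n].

Apply the ratio test: |a_{n+1}| / |a_n| = [(3n² + n + 3)/(3(n+1)² + (n+1) + 3)] · 7/3, which tends to 7/3 as n → ∞.
Convergence for |w + 3| · 7/3 < 1, i.e. |w + 3| < 3/7. So R = 3/7.
When w = -18/7, the terms are on the order of 1/n², so the series converges absolutely by comparison with the p-series (p = 2 > 1).
At w = -24/7: absolute convergence follows by limit comparison with Σ 1/n².

[-24/7, -18/7]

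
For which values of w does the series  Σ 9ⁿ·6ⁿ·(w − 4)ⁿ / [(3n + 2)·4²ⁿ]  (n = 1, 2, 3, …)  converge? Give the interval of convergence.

The ratio of consecutive coefficients is [(3n + 2)/(3(n+1) + 2)] · 9·6/16 → 27/8.
Convergence for |w − 4| · 27/8 < 1, i.e. |w − 4| < 8/27. So R = 8/27.
Endpoint w = 116/27: comparison with the harmonic series Σ 1/n shows the series diverges.
At w = 100/27: the terms alternate in sign and decrease monotonically to 0 in absolute value (size ~ c/n), so the alternating series test gives convergence.

[100/27, 116/27)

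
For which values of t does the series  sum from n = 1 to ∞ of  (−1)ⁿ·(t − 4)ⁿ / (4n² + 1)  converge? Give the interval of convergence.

[3, 5]

Ratio test: |a_{n+1}/a_n| = (4n² + 1)/(4(n+1)² + 1) → 1 as n → ∞.
So the series converges when |t − 4| < 1 and diverges when |t − 4| > 1; R = 1.
At t = 5: the series is dominated by a constant times Σ 1/n², which converges (p = 2 > 1).
Check t = 3: absolute convergence follows by limit comparison with Σ 1/n².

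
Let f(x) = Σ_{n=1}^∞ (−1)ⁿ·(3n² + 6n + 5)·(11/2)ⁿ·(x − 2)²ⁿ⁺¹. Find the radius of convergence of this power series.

The ratio of consecutive coefficients is [(3(n+1)² + 6(n+1) + 5)/(3n² + 6n + 5)] · 11/2 → 11/2.
Since the exponent of (x − 2) increases by 2 each term, convergence requires |x − 2|² < 2/11, hence R = √22/11.

R = √22/11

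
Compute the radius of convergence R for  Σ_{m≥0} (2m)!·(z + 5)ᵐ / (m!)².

R = 1/4

Apply the ratio test: |a_{m+1}| / |a_m| = (2m+1)·(2m+2)/(m+1)², which tends to 4 as m → ∞.
The series converges when 4 · |z + 5| < 1, giving R = 1/4.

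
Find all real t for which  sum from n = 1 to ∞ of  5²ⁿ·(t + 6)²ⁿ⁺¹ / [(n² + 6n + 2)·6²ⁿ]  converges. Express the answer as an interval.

[-36/5, -24/5]

Apply the ratio test: |a_{n+1}| / |a_n| = [(n² + 6n + 2)/((n+1)² + 6(n+1) + 2)] · 25/36, which tends to 25/36 as n → ∞.
Since the exponent of (t + 6) increases by 2 each term, convergence requires |t + 6|² < 36/25, hence R = 6/5.
Endpoint t = -24/5: the series is dominated by a constant times Σ 1/n², which converges (p = 2 > 1).
At t = -36/5: absolute convergence follows by limit comparison with Σ 1/n².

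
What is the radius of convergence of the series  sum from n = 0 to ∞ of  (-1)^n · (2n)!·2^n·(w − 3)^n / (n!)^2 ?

R = 1/8

The ratio of consecutive coefficients is (2n+1)·(2n+2)/(n+1)² · 2 → 8.
The series converges when 8 · |w − 3| < 1, giving R = 1/8.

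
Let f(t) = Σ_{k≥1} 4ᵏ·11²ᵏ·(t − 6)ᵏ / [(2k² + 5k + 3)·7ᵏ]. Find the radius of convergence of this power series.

Ratio test: |a_{k+1}/a_k| = [(2k² + 5k + 3)/(2(k+1)² + 5(k+1) + 3)] · 4·121/7 → 484/7 as k → ∞.
Thus R = 1/(484/7) = 7/484.

R = 7/484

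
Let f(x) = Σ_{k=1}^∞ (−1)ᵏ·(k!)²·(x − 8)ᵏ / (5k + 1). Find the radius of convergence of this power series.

Ratio test: |a_{k+1}/a_k| = (k+1)² · (5k + 1)/(5(k+1) + 1) → ∞ as k → ∞.
Since the ratio → ∞, the series diverges for every x ≠ 8, and R = 0.

R = 0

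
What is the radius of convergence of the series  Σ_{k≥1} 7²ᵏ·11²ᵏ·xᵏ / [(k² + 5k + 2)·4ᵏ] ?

R = 4/5929

The ratio of consecutive coefficients is [(k² + 5k + 2)/((k+1)² + 5(k+1) + 2)] · 49·121/4 → 5929/4.
Thus R = 1/(5929/4) = 4/5929.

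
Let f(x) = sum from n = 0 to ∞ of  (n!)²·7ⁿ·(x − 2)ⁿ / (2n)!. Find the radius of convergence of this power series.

R = 4/7

Ratio test: |a_{n+1}/a_n| = (n+1)²/[(2n+1)·(2n+2)] · 7 → 7/4 as n → ∞.
Thus R = 1/(7/4) = 4/7.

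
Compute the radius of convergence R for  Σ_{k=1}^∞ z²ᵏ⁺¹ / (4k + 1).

R = 1

Ratio test: |a_{k+1}/a_k| = (4k + 1)/(4(k+1) + 1) → 1 as k → ∞.
Writing y = z², the series in y has radius 1, so |z| < √(1) = 1 and R = 1.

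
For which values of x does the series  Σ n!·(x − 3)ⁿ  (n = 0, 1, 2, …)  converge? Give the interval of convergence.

Ratio test: |a_{n+1}/a_n| = (n+1) → ∞ as n → ∞.
Since the ratio → ∞, the series diverges for every x ≠ 3, and R = 0.

{3}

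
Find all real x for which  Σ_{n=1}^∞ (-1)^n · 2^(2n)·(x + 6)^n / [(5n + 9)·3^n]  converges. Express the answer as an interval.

The ratio of consecutive coefficients is [(5n + 9)/(5(n+1) + 9)] · 4/3 → 4/3.
Hence the series converges for |x + 6| < 1/(4/3) = 3/4, so the radius of convergence is 3/4.
Check x = -21/4: the terms alternate in sign and decrease monotonically to 0 in absolute value (size ~ c/n), so the alternating series test gives convergence.
Endpoint x = -27/4: the terms behave like c/n; limit comparison with the harmonic series gives divergence.

(-27/4, -21/4]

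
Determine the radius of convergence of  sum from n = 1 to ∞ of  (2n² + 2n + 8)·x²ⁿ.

Apply the ratio test: |a_{n+1}| / |a_n| = (2(n+1)² + 2(n+1) + 8)/(2n² + 2n + 8), which tends to 1 as n → ∞.
Writing y = x², the series in y has radius 1, so |x| < √(1) = 1 and R = 1.

R = 1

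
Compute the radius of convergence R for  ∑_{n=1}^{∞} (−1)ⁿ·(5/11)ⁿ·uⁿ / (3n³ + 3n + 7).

R = 11/5

Ratio test: |a_{n+1}/a_n| = [(3n³ + 3n + 7)/(3(n+1)³ + 3(n+1) + 7)] · 5/11 → 5/11 as n → ∞.
Thus R = 1/(5/11) = 11/5.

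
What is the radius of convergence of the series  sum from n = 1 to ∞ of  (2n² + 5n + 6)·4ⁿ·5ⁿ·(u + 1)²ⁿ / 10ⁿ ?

R = √2/2

Apply the ratio test: |a_{n+1}| / |a_n| = [(2(n+1)² + 5(n+1) + 6)/(2n² + 5n + 6)] · 4·5/10, which tends to 2 as n → ∞.
Successive powers of (u + 1) differ by 2, so the series converges when |u + 1|² · 2 < 1, i.e. |u + 1| < √(1/2). So R = √2/2.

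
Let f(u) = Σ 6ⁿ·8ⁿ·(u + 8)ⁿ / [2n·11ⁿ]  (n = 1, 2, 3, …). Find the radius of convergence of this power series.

R = 11/48

Apply the ratio test: |a_{n+1}| / |a_n| = [2n/2(n+1)] · 6·8/11, which tends to 48/11 as n → ∞.
Thus R = 1/(48/11) = 11/48.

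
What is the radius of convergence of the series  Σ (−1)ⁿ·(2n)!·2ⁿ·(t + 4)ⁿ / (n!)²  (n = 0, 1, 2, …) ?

R = 1/8

By the ratio test, |a_{n+1}/a_n| = (2n+1)·(2n+2)/(n+1)² · 2 → 8.
Hence the series converges for |t + 4| < 1/(8) = 1/8, so the radius of convergence is 1/8.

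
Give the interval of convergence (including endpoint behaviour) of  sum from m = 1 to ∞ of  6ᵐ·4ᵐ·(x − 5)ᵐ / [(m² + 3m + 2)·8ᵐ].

[14/3, 16/3]

Ratio test: |a_{m+1}/a_m| = [(m² + 3m + 2)/((m+1)² + 3(m+1) + 2)] · 6·4/8 → 3 as m → ∞.
Hence the series converges for |x − 5| < 1/(3) = 1/3, so the radius of convergence is 1/3.
Check x = 16/3: the series is dominated by a constant times Σ 1/m², which converges (p = 2 > 1).
Check x = 14/3: the series is dominated by a constant times Σ 1/m², which converges (p = 2 > 1).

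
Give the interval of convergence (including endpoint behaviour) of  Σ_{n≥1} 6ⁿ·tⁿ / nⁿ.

Root test: |a_n|^(1/n) = 6/n → 0.
The limit is 0 for every t, so R = ∞.

(−∞, ∞)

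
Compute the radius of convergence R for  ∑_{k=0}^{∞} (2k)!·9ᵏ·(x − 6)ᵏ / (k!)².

R = 1/36

By the ratio test, |a_{k+1}/a_k| = (2k+1)·(2k+2)/(k+1)² · 9 → 36.
Hence the series converges for |x − 6| < 1/(36) = 1/36, so the radius of convergence is 1/36.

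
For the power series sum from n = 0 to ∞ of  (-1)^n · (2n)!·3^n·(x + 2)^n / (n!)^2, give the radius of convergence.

Ratio test: |a_{n+1}/a_n| = (2n+1)·(2n+2)/(n+1)² · 3 → 12 as n → ∞.
Convergence for |x + 2| · 12 < 1, i.e. |x + 2| < 1/12. So R = 1/12.

R = 1/12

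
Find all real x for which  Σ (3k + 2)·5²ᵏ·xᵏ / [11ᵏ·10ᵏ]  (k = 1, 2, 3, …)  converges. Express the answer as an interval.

(-22/5, 22/5)

Apply the ratio test: |a_{k+1}| / |a_k| = [(3(k+1) + 2)/(3k + 2)] · 25/(11·10), which tends to 5/22 as k → ∞.
The series converges when 5/22 · |x| < 1, giving R = 22/5.
Check x = 22/5: the terms do not tend to 0, so the series diverges.
When x = -22/5, the terms have absolute value of order k, which does not tend to 0, so the series diverges by the divergence test.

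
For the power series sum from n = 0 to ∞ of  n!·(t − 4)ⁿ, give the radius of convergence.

R = 0

Apply the ratio test: |a_{n+1}| / |a_n| = (n+1), which tends to ∞ as n → ∞.
The ratio grows without bound, so the series diverges whenever (t − 4) ≠ 0; it converges only at t = 4. R = 0.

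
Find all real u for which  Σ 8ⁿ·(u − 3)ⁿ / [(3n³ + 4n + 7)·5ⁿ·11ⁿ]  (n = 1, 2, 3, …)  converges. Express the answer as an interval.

Apply the ratio test: |a_{n+1}| / |a_n| = [(3n³ + 4n + 7)/(3(n+1)³ + 4(n+1) + 7)] · 8/(5·11), which tends to 8/55 as n → ∞.
The series converges when 8/55 · |u − 3| < 1, giving R = 55/8.
At u = 79/8: the series is dominated by a constant times Σ 1/n³, which converges (p = 3 > 1).
Check u = -31/8: absolute convergence follows by limit comparison with Σ 1/n³.

[-31/8, 79/8]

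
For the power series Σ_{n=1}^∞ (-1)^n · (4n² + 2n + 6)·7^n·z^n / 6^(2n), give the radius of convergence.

R = 36/7

The ratio of consecutive coefficients is [(4(n+1)² + 2(n+1) + 6)/(4n² + 2n + 6)] · 7/36 → 7/36.
Convergence for |z| · 7/36 < 1, i.e. |z| < 36/7. So R = 36/7.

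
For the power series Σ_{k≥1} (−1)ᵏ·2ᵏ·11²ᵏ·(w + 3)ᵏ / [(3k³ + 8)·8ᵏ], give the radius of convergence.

R = 4/121

The ratio of consecutive coefficients is [(3k³ + 8)/(3(k+1)³ + 8)] · 2·121/8 → 121/4.
The series converges when 121/4 · |w + 3| < 1, giving R = 4/121.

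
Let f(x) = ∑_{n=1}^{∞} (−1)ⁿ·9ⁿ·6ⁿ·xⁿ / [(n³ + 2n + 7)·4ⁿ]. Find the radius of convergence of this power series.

R = 2/27

The ratio of consecutive coefficients is [(n³ + 2n + 7)/((n+1)³ + 2(n+1) + 7)] · 9·6/4 → 27/2.
Thus R = 1/(27/2) = 2/27.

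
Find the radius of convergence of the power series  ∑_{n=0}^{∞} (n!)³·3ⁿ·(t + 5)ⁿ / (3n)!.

R = 9

By the ratio test, |a_{n+1}/a_n| = (n+1)³/[(3n+1)·(3n+2)·(3n+3)] · 3 → 1/9.
Hence the series converges for |t + 5| < 1/(1/9) = 9, so the radius of convergence is 9.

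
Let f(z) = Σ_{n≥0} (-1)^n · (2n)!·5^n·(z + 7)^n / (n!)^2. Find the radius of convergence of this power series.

The ratio of consecutive coefficients is (2n+1)·(2n+2)/(n+1)² · 5 → 20.
The series converges when 20 · |z + 7| < 1, giving R = 1/20.

R = 1/20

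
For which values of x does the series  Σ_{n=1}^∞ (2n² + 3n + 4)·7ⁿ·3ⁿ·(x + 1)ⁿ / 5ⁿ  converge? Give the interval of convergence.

(-26/21, -16/21)

Apply the ratio test: |a_{n+1}| / |a_n| = [(2(n+1)² + 3(n+1) + 4)/(2n² + 3n + 4)] · 7·3/5, which tends to 21/5 as n → ∞.
Convergence for |x + 1| · 21/5 < 1, i.e. |x + 1| < 5/21. So R = 5/21.
Endpoint x = -16/21: the terms do not tend to 0, so the series diverges.
Check x = -26/21: the terms do not tend to 0, so the series diverges.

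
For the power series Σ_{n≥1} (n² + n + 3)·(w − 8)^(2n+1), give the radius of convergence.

R = 1

Apply the ratio test: |a_{n+1}| / |a_n| = ((n+1)² + (n+1) + 3)/(n² + n + 3), which tends to 1 as n → ∞.
Since the exponent of (w − 8) increases by 2 each term, convergence requires |w − 8|² < 1, hence R = 1.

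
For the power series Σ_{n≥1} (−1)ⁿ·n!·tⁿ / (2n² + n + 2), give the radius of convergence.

R = 0

The ratio of consecutive coefficients is (n+1) · (2n² + n + 2)/(2(n+1)² + (n+1) + 2) → ∞.
The terms grow without bound for any t ≠ 0, so R = 0 (convergence only at t = 0).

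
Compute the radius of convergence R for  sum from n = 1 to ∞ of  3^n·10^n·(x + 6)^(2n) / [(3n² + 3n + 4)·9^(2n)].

R = 3√30/10

Ratio test: |a_{n+1}/a_n| = [(3n² + 3n + 4)/(3(n+1)² + 3(n+1) + 4)] · 3·10/81 → 10/27 as n → ∞.
Successive powers of (x + 6) differ by 2, so the series converges when |x + 6|² · 10/27 < 1, i.e. |x + 6| < √(27/10). So R = 3√30/10.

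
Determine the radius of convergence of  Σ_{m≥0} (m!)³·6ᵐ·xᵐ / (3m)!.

Apply the ratio test: |a_{m+1}| / |a_m| = (m+1)³/[(3m+1)·(3m+2)·(3m+3)] · 6, which tends to 2/9 as m → ∞.
Hence the series converges for |x| < 1/(2/9) = 9/2, so the radius of convergence is 9/2.

R = 9/2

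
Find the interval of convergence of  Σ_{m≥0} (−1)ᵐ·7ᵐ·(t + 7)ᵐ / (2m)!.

(−∞, ∞)

Ratio test: |a_{m+1}/a_m| = 7 · 1/[(2m+1)·(2m+2)] → 0 as m → ∞.
The limit is 0, so the series converges for all t; R = ∞.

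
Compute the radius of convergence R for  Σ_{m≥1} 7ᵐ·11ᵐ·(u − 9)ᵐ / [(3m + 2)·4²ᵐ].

R = 16/77

By the ratio test, |a_{m+1}/a_m| = [(3m + 2)/(3(m+1) + 2)] · 7·11/16 → 77/16.
Thus R = 1/(77/16) = 16/77.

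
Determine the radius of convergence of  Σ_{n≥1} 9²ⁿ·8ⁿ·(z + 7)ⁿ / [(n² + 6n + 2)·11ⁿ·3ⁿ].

Apply the ratio test: |a_{n+1}| / |a_n| = [(n² + 6n + 2)/((n+1)² + 6(n+1) + 2)] · 81·8/(11·3), which tends to 216/11 as n → ∞.
Hence the series converges for |z + 7| < 1/(216/11) = 11/216, so the radius of convergence is 11/216.

R = 11/216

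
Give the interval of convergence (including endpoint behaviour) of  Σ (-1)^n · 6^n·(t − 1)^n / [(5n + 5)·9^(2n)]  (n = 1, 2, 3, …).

(-25/2, 29/2]

The ratio of consecutive coefficients is [(5n + 5)/(5(n+1) + 5)] · 6/81 → 2/27.
Thus R = 1/(2/27) = 27/2.
Check t = 29/2: convergence follows from the alternating series test (terms decrease monotonically to 0).
At t = -25/2: comparison with the harmonic series Σ 1/n shows the series diverges.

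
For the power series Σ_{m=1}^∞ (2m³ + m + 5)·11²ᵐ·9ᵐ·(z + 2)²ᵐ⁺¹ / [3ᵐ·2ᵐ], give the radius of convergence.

The ratio of consecutive coefficients is [(2(m+1)³ + (m+1) + 5)/(2m³ + m + 5)] · 121·9/(3·2) → 363/2.
Writing y = (z + 2)², the series in y has radius 2/363, so |z + 2| < √(2/363) and R = √6/33.

R = √6/33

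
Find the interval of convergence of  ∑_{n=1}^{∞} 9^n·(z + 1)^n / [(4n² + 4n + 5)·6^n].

Ratio test: |a_{n+1}/a_n| = [(4n² + 4n + 5)/(4(n+1)² + 4(n+1) + 5)] · 9/6 → 3/2 as n → ∞.
Hence the series converges for |z + 1| < 1/(3/2) = 2/3, so the radius of convergence is 2/3.
Endpoint z = -1/3: the series is dominated by a constant times Σ 1/n², which converges (p = 2 > 1).
When z = -5/3, the terms are on the order of 1/n², so the series converges absolutely by comparison with the p-series (p = 2 > 1).

[-5/3, -1/3]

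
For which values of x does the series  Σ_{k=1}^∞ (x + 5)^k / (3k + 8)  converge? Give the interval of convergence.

[-6, -4)

The ratio of consecutive coefficients is (3k + 8)/(3(k+1) + 8) → 1.
So the series converges when |x + 5| < 1 and diverges when |x + 5| > 1; R = 1.
When x = -4, the terms behave like c/k; limit comparison with the harmonic series gives divergence.
Endpoint x = -6: an alternating series whose terms decrease to 0 in absolute value, so it converges by the Leibniz criterion.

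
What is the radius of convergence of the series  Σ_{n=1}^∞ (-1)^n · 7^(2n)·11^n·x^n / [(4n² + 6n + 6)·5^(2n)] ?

The ratio of consecutive coefficients is [(4n² + 6n + 6)/(4(n+1)² + 6(n+1) + 6)] · 49·11/25 → 539/25.
The series converges when 539/25 · |x| < 1, giving R = 25/539.

R = 25/539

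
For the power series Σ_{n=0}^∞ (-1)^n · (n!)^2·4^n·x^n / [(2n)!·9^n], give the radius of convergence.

Ratio test: |a_{n+1}/a_n| = (n+1)²/[(2n+1)·(2n+2)] · 4/9 → 1/9 as n → ∞.
Convergence for |x| · 1/9 < 1, i.e. |x| < 9. So R = 9.

R = 9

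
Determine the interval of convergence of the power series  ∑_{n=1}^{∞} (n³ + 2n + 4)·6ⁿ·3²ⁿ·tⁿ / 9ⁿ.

(-1/6, 1/6)

Ratio test: |a_{n+1}/a_n| = [((n+1)³ + 2(n+1) + 4)/(n³ + 2n + 4)] · 6·9/9 → 6 as n → ∞.
The series converges when 6 · |t| < 1, giving R = 1/6.
Check t = 1/6: the terms have absolute value of order n³, which does not tend to 0, so the series diverges by the divergence test.
Check t = -1/6: the terms have absolute value of order n³, which does not tend to 0, so the series diverges by the divergence test.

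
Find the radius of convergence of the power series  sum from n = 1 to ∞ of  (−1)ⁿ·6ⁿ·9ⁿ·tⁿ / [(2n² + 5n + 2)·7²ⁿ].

Apply the ratio test: |a_{n+1}| / |a_n| = [(2n² + 5n + 2)/(2(n+1)² + 5(n+1) + 2)] · 6·9/49, which tends to 54/49 as n → ∞.
Convergence for |t| · 54/49 < 1, i.e. |t| < 49/54. So R = 49/54.

R = 49/54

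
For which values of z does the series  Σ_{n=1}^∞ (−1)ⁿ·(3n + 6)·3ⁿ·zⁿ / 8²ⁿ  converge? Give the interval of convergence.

Apply the ratio test: |a_{n+1}| / |a_n| = [(3(n+1) + 6)/(3n + 6)] · 3/64, which tends to 3/64 as n → ∞.
Thus R = 1/(3/64) = 64/3.
Check z = 64/3: the n-th term does not approach 0; divergence by the term test.
Endpoint z = -64/3: the terms do not tend to 0, so the series diverges.

(-64/3, 64/3)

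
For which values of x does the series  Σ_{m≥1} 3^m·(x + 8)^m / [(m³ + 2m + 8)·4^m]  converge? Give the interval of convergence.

[-28/3, -20/3]

Apply the ratio test: |a_{m+1}| / |a_m| = [(m³ + 2m + 8)/((m+1)³ + 2(m+1) + 8)] · 3/4, which tends to 3/4 as m → ∞.
Convergence for |x + 8| · 3/4 < 1, i.e. |x + 8| < 4/3. So R = 4/3.
Check x = -20/3: absolute convergence follows by limit comparison with Σ 1/m³.
Endpoint x = -28/3: the terms are on the order of 1/m³, so the series converges absolutely by comparison with the p-series (p = 3 > 1).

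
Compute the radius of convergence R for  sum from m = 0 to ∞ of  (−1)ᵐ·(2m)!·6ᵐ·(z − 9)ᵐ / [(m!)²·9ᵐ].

Ratio test: |a_{m+1}/a_m| = (2m+1)·(2m+2)/(m+1)² · 6/9 → 8/3 as m → ∞.
Thus R = 1/(8/3) = 3/8.

R = 3/8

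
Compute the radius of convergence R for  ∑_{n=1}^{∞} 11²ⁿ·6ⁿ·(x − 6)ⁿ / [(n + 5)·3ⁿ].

R = 1/242

By the ratio test, |a_{n+1}/a_n| = [(n + 5)/((n+1) + 5)] · 121·6/3 → 242.
Thus R = 1/(242) = 1/242.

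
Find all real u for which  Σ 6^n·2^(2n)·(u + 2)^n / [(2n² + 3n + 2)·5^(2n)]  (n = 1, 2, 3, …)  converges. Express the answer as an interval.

The ratio of consecutive coefficients is [(2n² + 3n + 2)/(2(n+1)² + 3(n+1) + 2)] · 6·4/25 → 24/25.
Convergence for |u + 2| · 24/25 < 1, i.e. |u + 2| < 25/24. So R = 25/24.
Check u = -23/24: the series is dominated by a constant times Σ 1/n², which converges (p = 2 > 1).
When u = -73/24, absolute convergence follows by limit comparison with Σ 1/n².

[-73/24, -23/24]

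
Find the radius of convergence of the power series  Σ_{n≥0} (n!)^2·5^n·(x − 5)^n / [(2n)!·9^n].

By the ratio test, |a_{n+1}/a_n| = (n+1)²/[(2n+1)·(2n+2)] · 5/9 → 5/36.
Convergence for |x − 5| · 5/36 < 1, i.e. |x − 5| < 36/5. So R = 36/5.

R = 36/5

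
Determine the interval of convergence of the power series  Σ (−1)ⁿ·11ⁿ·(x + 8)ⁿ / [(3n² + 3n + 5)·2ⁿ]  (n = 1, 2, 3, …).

Apply the ratio test: |a_{n+1}| / |a_n| = [(3n² + 3n + 5)/(3(n+1)² + 3(n+1) + 5)] · 11/2, which tends to 11/2 as n → ∞.
Thus R = 1/(11/2) = 2/11.
Check x = -86/11: the series is dominated by a constant times Σ 1/n², which converges (p = 2 > 1).
Endpoint x = -90/11: absolute convergence follows by limit comparison with Σ 1/n².

[-90/11, -86/11]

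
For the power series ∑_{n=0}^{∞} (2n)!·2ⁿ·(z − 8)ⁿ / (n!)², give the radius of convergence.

R = 1/8

By the ratio test, |a_{n+1}/a_n| = (2n+1)·(2n+2)/(n+1)² · 2 → 8.
Thus R = 1/(8) = 1/8.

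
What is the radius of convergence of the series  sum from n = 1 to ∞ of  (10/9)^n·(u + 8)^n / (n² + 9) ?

R = 9/10

Ratio test: |a_{n+1}/a_n| = [(n² + 9)/((n+1)² + 9)] · 10/9 → 10/9 as n → ∞.
The series converges when 10/9 · |u + 8| < 1, giving R = 9/10.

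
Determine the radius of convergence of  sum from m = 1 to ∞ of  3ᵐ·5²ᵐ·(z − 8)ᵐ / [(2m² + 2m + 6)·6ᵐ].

The ratio of consecutive coefficients is [(2m² + 2m + 6)/(2(m+1)² + 2(m+1) + 6)] · 3·25/6 → 25/2.
Hence the series converges for |z − 8| < 1/(25/2) = 2/25, so the radius of convergence is 2/25.

R = 2/25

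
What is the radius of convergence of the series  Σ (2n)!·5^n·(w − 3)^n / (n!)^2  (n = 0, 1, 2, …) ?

R = 1/20

The ratio of consecutive coefficients is (2n+1)·(2n+2)/(n+1)² · 5 → 20.
Convergence for |w − 3| · 20 < 1, i.e. |w − 3| < 1/20. So R = 1/20.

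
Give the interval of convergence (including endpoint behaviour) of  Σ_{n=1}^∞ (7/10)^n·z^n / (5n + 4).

[-10/7, 10/7)

Ratio test: |a_{n+1}/a_n| = [(5n + 4)/(5(n+1) + 4)] · 7/10 → 7/10 as n → ∞.
Thus R = 1/(7/10) = 10/7.
Check z = 10/7: the terms behave like c/n; limit comparison with the harmonic series gives divergence.
Check z = -10/7: the terms alternate in sign and decrease monotonically to 0 in absolute value (size ~ c/n), so the alternating series test gives convergence.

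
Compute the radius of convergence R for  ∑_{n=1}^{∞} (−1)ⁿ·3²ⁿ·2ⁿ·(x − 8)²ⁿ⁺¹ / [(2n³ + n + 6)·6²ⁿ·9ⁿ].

By the ratio test, |a_{n+1}/a_n| = [(2n³ + n + 6)/(2(n+1)³ + (n+1) + 6)] · 9·2/(36·9) → 1/18.
Since the exponent of (x − 8) increases by 2 each term, convergence requires |x − 8|² < 18, hence R = 3√2.

R = 3√2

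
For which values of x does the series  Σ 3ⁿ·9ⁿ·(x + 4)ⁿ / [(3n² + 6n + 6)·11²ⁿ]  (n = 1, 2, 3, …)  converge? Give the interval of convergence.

[-229/27, 13/27]

The ratio of consecutive coefficients is [(3n² + 6n + 6)/(3(n+1)² + 6(n+1) + 6)] · 3·9/121 → 27/121.
Thus R = 1/(27/121) = 121/27.
At x = 13/27: the terms are on the order of 1/n², so the series converges absolutely by comparison with the p-series (p = 2 > 1).
Endpoint x = -229/27: the series is dominated by a constant times Σ 1/n², which converges (p = 2 > 1).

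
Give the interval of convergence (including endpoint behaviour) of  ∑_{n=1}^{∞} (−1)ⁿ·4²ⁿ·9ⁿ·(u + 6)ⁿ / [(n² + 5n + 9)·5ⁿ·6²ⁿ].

The ratio of consecutive coefficients is [(n² + 5n + 9)/((n+1)² + 5(n+1) + 9)] · 16·9/(5·36) → 4/5.
Hence the series converges for |u + 6| < 1/(4/5) = 5/4, so the radius of convergence is 5/4.
At u = -19/4: absolute convergence follows by limit comparison with Σ 1/n².
When u = -29/4, the terms are on the order of 1/n², so the series converges absolutely by comparison with the p-series (p = 2 > 1).

[-29/4, -19/4]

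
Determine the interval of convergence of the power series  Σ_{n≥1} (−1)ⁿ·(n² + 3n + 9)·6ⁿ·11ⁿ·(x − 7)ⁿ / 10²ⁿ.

By the ratio test, |a_{n+1}/a_n| = [((n+1)² + 3(n+1) + 9)/(n² + 3n + 9)] · 6·11/100 → 33/50.
Thus R = 1/(33/50) = 50/33.
Endpoint x = 281/33: the terms do not tend to 0, so the series diverges.
Check x = 181/33: the n-th term does not approach 0; divergence by the term test.

(181/33, 281/33)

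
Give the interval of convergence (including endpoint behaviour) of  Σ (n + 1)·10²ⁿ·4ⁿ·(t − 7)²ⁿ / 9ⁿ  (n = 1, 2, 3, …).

Ratio test: |a_{n+1}/a_n| = [((n+1) + 1)/(n + 1)] · 100·4/9 → 400/9 as n → ∞.
Writing y = (t − 7)², the series in y has radius 9/400, so |t − 7| < √(9/400) = 3/20 and R = 3/20.
Check t = 143/20: the n-th term does not approach 0; divergence by the term test.
At t = 137/20: the n-th term does not approach 0; divergence by the term test.

(137/20, 143/20)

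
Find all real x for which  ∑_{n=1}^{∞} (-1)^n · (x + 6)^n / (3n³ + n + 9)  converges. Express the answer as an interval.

The ratio of consecutive coefficients is (3n³ + n + 9)/(3(n+1)³ + (n+1) + 9) → 1.
So the series converges when |x + 6| < 1 and diverges when |x + 6| > 1; R = 1.
At x = -5: absolute convergence follows by limit comparison with Σ 1/n³.
When x = -7, absolute convergence follows by limit comparison with Σ 1/n³.

[-7, -5]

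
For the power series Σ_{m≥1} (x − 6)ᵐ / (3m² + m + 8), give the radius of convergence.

The ratio of consecutive coefficients is (3m² + m + 8)/(3(m+1)² + (m+1) + 8) → 1.
Hence R = 1.

R = 1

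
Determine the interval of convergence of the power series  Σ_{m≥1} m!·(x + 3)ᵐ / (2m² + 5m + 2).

{-3}

Ratio test: |a_{m+1}/a_m| = (m+1) · (2m² + 5m + 2)/(2(m+1)² + 5(m+1) + 2) → ∞ as m → ∞.
Since the ratio → ∞, the series diverges for every x ≠ -3, and R = 0.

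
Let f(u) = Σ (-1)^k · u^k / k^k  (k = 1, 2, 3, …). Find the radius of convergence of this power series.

Applying the root test, |a_k|^(1/k) = 1/k → 0.
The limit is 0 for every u, so R = ∞.

R = ∞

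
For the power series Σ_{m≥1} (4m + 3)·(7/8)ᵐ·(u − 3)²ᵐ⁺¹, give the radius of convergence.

R = 2√14/7

Ratio test: |a_{m+1}/a_m| = [(4(m+1) + 3)/(4m + 3)] · 7/8 → 7/8 as m → ∞.
Writing y = (u − 3)², the series in y has radius 8/7, so |u − 3| < √(8/7) and R = 2√14/7.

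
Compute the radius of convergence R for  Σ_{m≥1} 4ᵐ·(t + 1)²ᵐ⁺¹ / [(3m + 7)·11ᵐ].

By the ratio test, |a_{m+1}/a_m| = [(3m + 7)/(3(m+1) + 7)] · 4/11 → 4/11.
Successive powers of (t + 1) differ by 2, so the series converges when |t + 1|² · 4/11 < 1, i.e. |t + 1| < √(11/4). So R = √11/2.

R = √11/2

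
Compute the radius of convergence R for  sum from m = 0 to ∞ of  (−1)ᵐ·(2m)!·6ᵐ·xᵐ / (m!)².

R = 1/24

Ratio test: |a_{m+1}/a_m| = (2m+1)·(2m+2)/(m+1)² · 6 → 24 as m → ∞.
Thus R = 1/(24) = 1/24.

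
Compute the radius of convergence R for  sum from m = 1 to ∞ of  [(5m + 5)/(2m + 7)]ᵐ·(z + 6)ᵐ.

R = 2/5

Applying the root test, |a_m|^(1/m) = (5m + 5)/(2m + 7) → 5/2.
Hence the series converges for |z + 6| < 1/(5/2) = 2/5, so the radius of convergence is 2/5.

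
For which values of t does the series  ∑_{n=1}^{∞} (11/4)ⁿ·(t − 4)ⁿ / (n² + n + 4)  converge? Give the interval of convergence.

[40/11, 48/11]

Ratio test: |a_{n+1}/a_n| = [(n² + n + 4)/((n+1)² + (n+1) + 4)] · 11/4 → 11/4 as n → ∞.
The series converges when 11/4 · |t − 4| < 1, giving R = 4/11.
Endpoint t = 48/11: the series is dominated by a constant times Σ 1/n², which converges (p = 2 > 1).
Endpoint t = 40/11: the terms are on the order of 1/n², so the series converges absolutely by comparison with the p-series (p = 2 > 1).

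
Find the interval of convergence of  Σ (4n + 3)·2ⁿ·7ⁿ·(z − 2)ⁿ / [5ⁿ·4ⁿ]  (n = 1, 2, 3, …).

The ratio of consecutive coefficients is [(4(n+1) + 3)/(4n + 3)] · 2·7/(5·4) → 7/10.
Hence the series converges for |z − 2| < 1/(7/10) = 10/7, so the radius of convergence is 10/7.
Endpoint z = 24/7: the terms have absolute value of order n, which does not tend to 0, so the series diverges by the divergence test.
At z = 4/7: the terms do not tend to 0, so the series diverges.

(4/7, 24/7)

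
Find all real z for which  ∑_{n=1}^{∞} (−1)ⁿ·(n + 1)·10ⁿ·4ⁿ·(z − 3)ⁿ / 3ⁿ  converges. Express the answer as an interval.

(117/40, 123/40)

Apply the ratio test: |a_{n+1}| / |a_n| = [((n+1) + 1)/(n + 1)] · 10·4/3, which tends to 40/3 as n → ∞.
Thus R = 1/(40/3) = 3/40.
When z = 123/40, the n-th term does not approach 0; divergence by the term test.
Check z = 117/40: the terms do not tend to 0, so the series diverges.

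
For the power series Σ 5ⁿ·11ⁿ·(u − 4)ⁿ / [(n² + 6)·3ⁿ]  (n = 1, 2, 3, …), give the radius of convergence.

Apply the ratio test: |a_{n+1}| / |a_n| = [(n² + 6)/((n+1)² + 6)] · 5·11/3, which tends to 55/3 as n → ∞.
Hence the series converges for |u − 4| < 1/(55/3) = 3/55, so the radius of convergence is 3/55.

R = 3/55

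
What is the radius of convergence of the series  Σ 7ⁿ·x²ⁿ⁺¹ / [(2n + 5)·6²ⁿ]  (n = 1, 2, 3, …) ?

Apply the ratio test: |a_{n+1}| / |a_n| = [(2n + 5)/(2(n+1) + 5)] · 7/36, which tends to 7/36 as n → ∞.
Writing y = x², the series in y has radius 36/7, so |x| < √(36/7) and R = 6√7/7.

R = 6√7/7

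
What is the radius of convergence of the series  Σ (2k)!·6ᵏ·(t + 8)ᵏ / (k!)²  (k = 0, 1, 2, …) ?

The ratio of consecutive coefficients is (2k+1)·(2k+2)/(k+1)² · 6 → 24.
Hence the series converges for |t + 8| < 1/(24) = 1/24, so the radius of convergence is 1/24.

R = 1/24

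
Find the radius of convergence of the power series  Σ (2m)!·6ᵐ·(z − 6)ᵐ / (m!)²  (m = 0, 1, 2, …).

R = 1/24

Apply the ratio test: |a_{m+1}| / |a_m| = (2m+1)·(2m+2)/(m+1)² · 6, which tends to 24 as m → ∞.
Convergence for |z − 6| · 24 < 1, i.e. |z − 6| < 1/24. So R = 1/24.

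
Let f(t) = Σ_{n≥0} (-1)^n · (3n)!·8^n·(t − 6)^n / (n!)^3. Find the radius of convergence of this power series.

R = 1/216

The ratio of consecutive coefficients is (3n+1)·(3n+2)·(3n+3)/(n+1)³ · 8 → 216.
Thus R = 1/(216) = 1/216.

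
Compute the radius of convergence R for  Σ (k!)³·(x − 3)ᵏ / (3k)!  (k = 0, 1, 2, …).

Apply the ratio test: |a_{k+1}| / |a_k| = (k+1)³/[(3k+1)·(3k+2)·(3k+3)], which tends to 1/27 as k → ∞.
The series converges when 1/27 · |x − 3| < 1, giving R = 27.

R = 27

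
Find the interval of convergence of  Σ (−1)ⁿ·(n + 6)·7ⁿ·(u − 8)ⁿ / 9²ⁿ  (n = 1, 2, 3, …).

By the ratio test, |a_{n+1}/a_n| = [((n+1) + 6)/(n + 6)] · 7/81 → 7/81.
Convergence for |u − 8| · 7/81 < 1, i.e. |u − 8| < 81/7. So R = 81/7.
When u = 137/7, the terms have absolute value of order n, which does not tend to 0, so the series diverges by the divergence test.
When u = -25/7, the terms do not tend to 0, so the series diverges.

(-25/7, 137/7)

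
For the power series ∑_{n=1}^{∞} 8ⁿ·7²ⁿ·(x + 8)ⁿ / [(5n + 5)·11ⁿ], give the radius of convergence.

The ratio of consecutive coefficients is [(5n + 5)/(5(n+1) + 5)] · 8·49/11 → 392/11.
Thus R = 1/(392/11) = 11/392.

R = 11/392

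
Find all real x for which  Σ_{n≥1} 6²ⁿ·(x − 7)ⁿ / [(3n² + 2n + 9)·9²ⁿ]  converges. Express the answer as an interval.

Ratio test: |a_{n+1}/a_n| = [(3n² + 2n + 9)/(3(n+1)² + 2(n+1) + 9)] · 36/81 → 4/9 as n → ∞.
Thus R = 1/(4/9) = 9/4.
At x = 37/4: the series is dominated by a constant times Σ 1/n², which converges (p = 2 > 1).
Endpoint x = 19/4: the terms are on the order of 1/n², so the series converges absolutely by comparison with the p-series (p = 2 > 1).

[19/4, 37/4]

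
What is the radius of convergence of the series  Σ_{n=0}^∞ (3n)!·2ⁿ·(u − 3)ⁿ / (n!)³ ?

R = 1/54

Apply the ratio test: |a_{n+1}| / |a_n| = (3n+1)·(3n+2)·(3n+3)/(n+1)³ · 2, which tends to 54 as n → ∞.
Thus R = 1/(54) = 1/54.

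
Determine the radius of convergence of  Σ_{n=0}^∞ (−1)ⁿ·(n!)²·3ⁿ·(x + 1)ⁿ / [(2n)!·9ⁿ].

R = 12

The ratio of consecutive coefficients is (n+1)²/[(2n+1)·(2n+2)] · 3/9 → 1/12.
Thus R = 1/(1/12) = 12.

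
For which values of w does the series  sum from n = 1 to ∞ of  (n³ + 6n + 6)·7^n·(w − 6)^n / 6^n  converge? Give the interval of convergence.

(36/7, 48/7)

The ratio of consecutive coefficients is [((n+1)³ + 6(n+1) + 6)/(n³ + 6n + 6)] · 7/6 → 7/6.
Thus R = 1/(7/6) = 6/7.
When w = 48/7, the terms have absolute value of order n³, which does not tend to 0, so the series diverges by the divergence test.
At w = 36/7: the n-th term does not approach 0; divergence by the term test.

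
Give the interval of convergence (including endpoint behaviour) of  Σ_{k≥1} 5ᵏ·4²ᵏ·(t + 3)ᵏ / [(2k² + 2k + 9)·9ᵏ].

[-249/80, -231/80]

The ratio of consecutive coefficients is [(2k² + 2k + 9)/(2(k+1)² + 2(k+1) + 9)] · 5·16/9 → 80/9.
Hence the series converges for |t + 3| < 1/(80/9) = 9/80, so the radius of convergence is 9/80.
At t = -231/80: the series is dominated by a constant times Σ 1/k², which converges (p = 2 > 1).
Check t = -249/80: the terms are on the order of 1/k², so the series converges absolutely by comparison with the p-series (p = 2 > 1).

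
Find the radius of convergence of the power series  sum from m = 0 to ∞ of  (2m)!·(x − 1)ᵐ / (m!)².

R = 1/4

Apply the ratio test: |a_{m+1}| / |a_m| = (2m+1)·(2m+2)/(m+1)², which tends to 4 as m → ∞.
Hence the series converges for |x − 1| < 1/(4) = 1/4, so the radius of convergence is 1/4.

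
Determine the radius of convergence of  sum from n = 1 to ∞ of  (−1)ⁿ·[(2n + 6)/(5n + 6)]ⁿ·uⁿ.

R = 5/2

Applying the root test, |a_n|^(1/n) = (2n + 6)/(5n + 6) → 2/5.
Hence the series converges for |u| < 1/(2/5) = 5/2, so the radius of convergence is 5/2.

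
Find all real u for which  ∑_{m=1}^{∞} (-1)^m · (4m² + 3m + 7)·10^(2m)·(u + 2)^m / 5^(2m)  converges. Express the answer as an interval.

(-9/4, -7/4)

Ratio test: |a_{m+1}/a_m| = [(4(m+1)² + 3(m+1) + 7)/(4m² + 3m + 7)] · 100/25 → 4 as m → ∞.
Hence the series converges for |u + 2| < 1/(4) = 1/4, so the radius of convergence is 1/4.
Check u = -7/4: the terms do not tend to 0, so the series diverges.
Endpoint u = -9/4: the m-th term does not approach 0; divergence by the term test.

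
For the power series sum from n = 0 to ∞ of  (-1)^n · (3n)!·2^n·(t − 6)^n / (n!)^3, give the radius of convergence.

Apply the ratio test: |a_{n+1}| / |a_n| = (3n+1)·(3n+2)·(3n+3)/(n+1)³ · 2, which tends to 54 as n → ∞.
Hence the series converges for |t − 6| < 1/(54) = 1/54, so the radius of convergence is 1/54.

R = 1/54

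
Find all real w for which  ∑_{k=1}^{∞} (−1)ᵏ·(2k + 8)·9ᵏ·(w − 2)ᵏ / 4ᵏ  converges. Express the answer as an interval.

(14/9, 22/9)

Apply the ratio test: |a_{k+1}| / |a_k| = [(2(k+1) + 8)/(2k + 8)] · 9/4, which tends to 9/4 as k → ∞.
The series converges when 9/4 · |w − 2| < 1, giving R = 4/9.
Endpoint w = 22/9: the k-th term does not approach 0; divergence by the term test.
Check w = 14/9: the terms do not tend to 0, so the series diverges.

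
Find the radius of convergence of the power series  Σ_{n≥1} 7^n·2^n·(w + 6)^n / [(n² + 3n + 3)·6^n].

The ratio of consecutive coefficients is [(n² + 3n + 3)/((n+1)² + 3(n+1) + 3)] · 7·2/6 → 7/3.
Convergence for |w + 6| · 7/3 < 1, i.e. |w + 6| < 3/7. So R = 3/7.

R = 3/7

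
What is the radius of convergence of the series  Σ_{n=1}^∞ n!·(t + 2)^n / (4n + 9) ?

The ratio of consecutive coefficients is (n+1) · (4n + 9)/(4(n+1) + 9) → ∞.
The ratio grows without bound, so the series diverges whenever (t + 2) ≠ 0; it converges only at t = -2. R = 0.

R = 0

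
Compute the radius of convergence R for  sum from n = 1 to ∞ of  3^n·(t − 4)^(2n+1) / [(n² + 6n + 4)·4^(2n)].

R = 4√3/3

Apply the ratio test: |a_{n+1}| / |a_n| = [(n² + 6n + 4)/((n+1)² + 6(n+1) + 4)] · 3/16, which tends to 3/16 as n → ∞.
Since the exponent of (t − 4) increases by 2 each term, convergence requires |t − 4|² < 16/3, hence R = 4√3/3.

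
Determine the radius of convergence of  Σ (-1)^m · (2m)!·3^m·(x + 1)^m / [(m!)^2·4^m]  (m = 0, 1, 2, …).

R = 1/3

The ratio of consecutive coefficients is (2m+1)·(2m+2)/(m+1)² · 3/4 → 3.
The series converges when 3 · |x + 1| < 1, giving R = 1/3.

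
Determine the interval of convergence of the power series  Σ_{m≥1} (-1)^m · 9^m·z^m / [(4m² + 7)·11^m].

[-11/9, 11/9]

Apply the ratio test: |a_{m+1}| / |a_m| = [(4m² + 7)/(4(m+1)² + 7)] · 9/11, which tends to 9/11 as m → ∞.
Hence the series converges for |z| < 1/(9/11) = 11/9, so the radius of convergence is 11/9.
Check z = 11/9: the series is dominated by a constant times Σ 1/m², which converges (p = 2 > 1).
At z = -11/9: absolute convergence follows by limit comparison with Σ 1/m².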